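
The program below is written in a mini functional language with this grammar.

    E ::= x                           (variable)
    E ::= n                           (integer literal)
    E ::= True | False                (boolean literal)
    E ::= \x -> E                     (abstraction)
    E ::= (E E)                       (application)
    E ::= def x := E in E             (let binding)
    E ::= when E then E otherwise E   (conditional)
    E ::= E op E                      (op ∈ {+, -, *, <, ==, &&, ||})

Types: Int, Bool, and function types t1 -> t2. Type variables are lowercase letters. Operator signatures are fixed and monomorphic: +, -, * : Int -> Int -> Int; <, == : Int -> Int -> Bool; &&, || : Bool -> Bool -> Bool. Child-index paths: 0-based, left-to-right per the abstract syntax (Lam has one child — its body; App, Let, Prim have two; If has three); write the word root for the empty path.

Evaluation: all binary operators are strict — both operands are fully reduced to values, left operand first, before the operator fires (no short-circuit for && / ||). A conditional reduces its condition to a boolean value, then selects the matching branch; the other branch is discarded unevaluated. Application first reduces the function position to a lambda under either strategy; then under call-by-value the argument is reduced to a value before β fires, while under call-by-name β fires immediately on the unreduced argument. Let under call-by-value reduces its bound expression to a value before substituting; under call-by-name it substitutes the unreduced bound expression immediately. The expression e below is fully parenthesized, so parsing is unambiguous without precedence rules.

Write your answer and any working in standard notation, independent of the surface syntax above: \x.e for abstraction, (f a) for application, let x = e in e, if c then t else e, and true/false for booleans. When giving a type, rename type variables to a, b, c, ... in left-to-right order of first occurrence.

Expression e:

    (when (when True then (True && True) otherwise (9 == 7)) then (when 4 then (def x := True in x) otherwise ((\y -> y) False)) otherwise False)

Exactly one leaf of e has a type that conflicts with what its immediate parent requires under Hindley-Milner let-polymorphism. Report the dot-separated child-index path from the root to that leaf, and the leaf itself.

Answer: 1.0 : 4

Working:
  unify Bool ~ Bool
  unify Bool ~ Bool
  unify Bool ~ Bool
  unify Int ~ Int
  unify Int ~ Int
  unify Bool ~ Bool
  unify Bool ~ Bool
  unify Int ~ Bool
  FAIL: mismatch Int ~ Bool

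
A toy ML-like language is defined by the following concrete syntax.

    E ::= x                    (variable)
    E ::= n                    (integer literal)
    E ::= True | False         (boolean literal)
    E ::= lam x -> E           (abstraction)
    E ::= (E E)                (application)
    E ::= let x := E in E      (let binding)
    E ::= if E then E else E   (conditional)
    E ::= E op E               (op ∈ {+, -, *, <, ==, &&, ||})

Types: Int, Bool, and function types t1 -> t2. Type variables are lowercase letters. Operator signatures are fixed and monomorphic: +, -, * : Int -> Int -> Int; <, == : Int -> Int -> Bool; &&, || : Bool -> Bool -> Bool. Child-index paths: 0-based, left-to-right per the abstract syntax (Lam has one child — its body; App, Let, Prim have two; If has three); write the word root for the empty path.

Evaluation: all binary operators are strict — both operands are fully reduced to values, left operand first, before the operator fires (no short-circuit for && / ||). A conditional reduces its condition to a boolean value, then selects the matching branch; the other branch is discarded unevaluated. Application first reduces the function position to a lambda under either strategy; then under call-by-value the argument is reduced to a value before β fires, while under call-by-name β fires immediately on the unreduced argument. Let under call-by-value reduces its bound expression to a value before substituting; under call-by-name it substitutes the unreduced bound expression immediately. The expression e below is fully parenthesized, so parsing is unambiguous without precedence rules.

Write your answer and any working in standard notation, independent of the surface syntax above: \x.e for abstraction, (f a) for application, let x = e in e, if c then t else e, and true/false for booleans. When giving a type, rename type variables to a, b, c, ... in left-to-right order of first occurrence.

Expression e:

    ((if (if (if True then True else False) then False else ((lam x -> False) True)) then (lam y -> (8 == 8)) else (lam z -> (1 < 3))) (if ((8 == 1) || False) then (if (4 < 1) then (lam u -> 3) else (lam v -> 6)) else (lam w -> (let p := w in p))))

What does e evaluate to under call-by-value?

Answer: true

Trace:
step 0: ((if (if (if true then true else false) then false else ((\x.false) true)) then (\y.(8 == 8)) else (\z.(1 < 3))) (if ((8 == 1) || false) then (if (4 < 1) then (\u.3) else (\v.6)) else (\w.(let p = w in p))))
step 1: [if@0.0.0] ((if (if true then false else ((\x.false) true)) then (\y.(8 == 8)) else (\z.(1 < 3))) (if ((8 == 1) || false) then (if (4 < 1) then (\u.3) else (\v.6)) else (\w.(let p = w in p))))
step 2: [if@0.0] ((if false then (\y.(8 == 8)) else (\z.(1 < 3))) (if ((8 == 1) || false) then (if (4 < 1) then (\u.3) else (\v.6)) else (\w.(let p = w in p))))
step 3: [if@0] ((\z.(1 < 3)) (if ((8 == 1) || false) then (if (4 < 1) then (\u.3) else (\v.6)) else (\w.(let p = w in p))))
step 4: [delta@1.0.0] ((\z.(1 < 3)) (if (false || false) then (if (4 < 1) then (\u.3) else (\v.6)) else (\w.(let p = w in p))))
step 5: [delta@1.0] ((\z.(1 < 3)) (if false then (if (4 < 1) then (\u.3) else (\v.6)) else (\w.(let p = w in p))))
step 6: [if@1] ((\z.(1 < 3)) (\w.(let p = w in p)))
step 7: [beta@root] (1 < 3)
step 8: [delta@root] true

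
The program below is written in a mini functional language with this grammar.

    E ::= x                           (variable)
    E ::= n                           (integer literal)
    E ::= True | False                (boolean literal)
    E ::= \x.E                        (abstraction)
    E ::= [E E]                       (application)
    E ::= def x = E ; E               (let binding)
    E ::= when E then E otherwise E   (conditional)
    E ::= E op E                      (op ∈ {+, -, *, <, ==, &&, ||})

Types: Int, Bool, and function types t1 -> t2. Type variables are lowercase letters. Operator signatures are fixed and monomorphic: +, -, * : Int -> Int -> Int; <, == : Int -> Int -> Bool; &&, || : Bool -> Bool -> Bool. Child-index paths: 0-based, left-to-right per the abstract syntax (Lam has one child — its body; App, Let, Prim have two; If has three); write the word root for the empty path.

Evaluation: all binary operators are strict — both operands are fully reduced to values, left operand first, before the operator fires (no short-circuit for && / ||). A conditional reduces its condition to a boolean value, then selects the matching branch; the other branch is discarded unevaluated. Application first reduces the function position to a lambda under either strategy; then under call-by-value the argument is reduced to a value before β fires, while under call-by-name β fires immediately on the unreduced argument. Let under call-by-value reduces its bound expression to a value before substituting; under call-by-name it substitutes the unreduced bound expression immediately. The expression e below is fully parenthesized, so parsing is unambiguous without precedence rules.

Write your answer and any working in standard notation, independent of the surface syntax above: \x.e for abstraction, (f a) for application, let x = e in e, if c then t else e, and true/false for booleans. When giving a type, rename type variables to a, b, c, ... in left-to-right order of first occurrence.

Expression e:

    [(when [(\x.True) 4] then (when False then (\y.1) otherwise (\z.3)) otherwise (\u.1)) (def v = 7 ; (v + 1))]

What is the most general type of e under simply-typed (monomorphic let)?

Answer: Int

Trace:
\x._ : a -> Bool
  unify a -> Bool ~ Int -> b
  unify a ~ Int
  unify Bool ~ b
_ _ : Bool
  unify Bool ~ Bool
  unify Bool ~ Bool
\y._ : c -> Int
\z._ : d -> Int
  unify c -> Int ~ d -> Int
  unify c ~ d
  unify Int ~ Int
\u._ : e -> Int
  unify d -> Int ~ e -> Int
  unify d ~ e
  unify Int ~ Int
let v : Int
v : Int
  unify Int ~ Int
  unify Int ~ Int
  unify e -> Int ~ Int -> f
  unify e ~ Int
  unify Int ~ f
_ _ : Int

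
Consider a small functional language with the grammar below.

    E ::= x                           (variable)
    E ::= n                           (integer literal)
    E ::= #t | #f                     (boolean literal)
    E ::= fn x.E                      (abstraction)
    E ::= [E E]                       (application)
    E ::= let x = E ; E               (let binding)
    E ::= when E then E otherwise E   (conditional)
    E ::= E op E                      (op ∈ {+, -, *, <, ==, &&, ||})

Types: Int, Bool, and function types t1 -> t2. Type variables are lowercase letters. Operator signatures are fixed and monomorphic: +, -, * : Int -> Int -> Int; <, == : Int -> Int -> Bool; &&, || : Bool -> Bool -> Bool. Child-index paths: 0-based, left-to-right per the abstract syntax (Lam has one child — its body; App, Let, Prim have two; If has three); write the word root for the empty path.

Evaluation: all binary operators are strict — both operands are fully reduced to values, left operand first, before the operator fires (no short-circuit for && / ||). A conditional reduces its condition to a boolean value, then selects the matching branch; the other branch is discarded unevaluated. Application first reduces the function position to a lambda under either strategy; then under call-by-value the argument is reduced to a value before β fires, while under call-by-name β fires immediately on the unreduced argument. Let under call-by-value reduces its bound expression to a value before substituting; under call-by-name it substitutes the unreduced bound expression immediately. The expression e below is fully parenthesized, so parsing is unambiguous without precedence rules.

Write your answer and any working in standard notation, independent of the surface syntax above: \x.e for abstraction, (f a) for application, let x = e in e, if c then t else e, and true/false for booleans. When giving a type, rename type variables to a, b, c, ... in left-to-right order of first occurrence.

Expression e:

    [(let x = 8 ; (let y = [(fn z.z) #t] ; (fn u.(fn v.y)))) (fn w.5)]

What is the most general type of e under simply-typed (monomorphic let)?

Working:
let x : Int
z : a
\z._ : a -> a
  unify a -> a ~ Bool -> b
  unify a ~ Bool
  unify Bool ~ b
_ _ : Bool
let y : Bool
y : Bool
\v._ : d -> Bool
\u._ : c -> d -> Bool
\w._ : e -> Int
  unify c -> d -> Bool ~ (e -> Int) -> f
  unify c ~ e -> Int
  unify d -> Bool ~ f
_ _ : d -> Bool

Answer: a -> Bool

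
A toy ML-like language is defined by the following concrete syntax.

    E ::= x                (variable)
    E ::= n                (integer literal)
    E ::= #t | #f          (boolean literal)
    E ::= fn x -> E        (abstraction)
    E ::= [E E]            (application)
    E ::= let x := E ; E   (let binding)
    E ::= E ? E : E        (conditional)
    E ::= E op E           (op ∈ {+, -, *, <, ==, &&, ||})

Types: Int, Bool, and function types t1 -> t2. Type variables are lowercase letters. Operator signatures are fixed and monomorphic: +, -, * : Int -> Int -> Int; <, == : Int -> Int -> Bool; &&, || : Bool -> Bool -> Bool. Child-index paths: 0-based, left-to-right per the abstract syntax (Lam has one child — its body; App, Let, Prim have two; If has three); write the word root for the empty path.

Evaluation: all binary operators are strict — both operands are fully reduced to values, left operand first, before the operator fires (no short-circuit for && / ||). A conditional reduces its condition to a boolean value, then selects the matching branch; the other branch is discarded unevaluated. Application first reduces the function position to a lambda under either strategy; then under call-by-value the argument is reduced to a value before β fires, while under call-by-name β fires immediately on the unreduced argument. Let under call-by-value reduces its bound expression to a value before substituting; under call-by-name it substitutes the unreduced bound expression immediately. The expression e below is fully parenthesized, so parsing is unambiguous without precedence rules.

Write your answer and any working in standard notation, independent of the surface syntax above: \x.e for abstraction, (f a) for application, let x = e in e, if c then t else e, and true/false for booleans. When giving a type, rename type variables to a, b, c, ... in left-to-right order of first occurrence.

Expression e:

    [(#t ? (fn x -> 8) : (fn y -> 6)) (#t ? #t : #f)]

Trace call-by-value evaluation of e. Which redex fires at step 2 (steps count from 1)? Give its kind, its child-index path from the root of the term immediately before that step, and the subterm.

Answer: if at 1 : (if true then true else false)

Working:
step 0: ((if true then (\x.8) else (\y.6)) (if true then true else false))
step 1: [if@0] ((\x.8) (if true then true else false))
step 2: [if@1] ((\x.8) true)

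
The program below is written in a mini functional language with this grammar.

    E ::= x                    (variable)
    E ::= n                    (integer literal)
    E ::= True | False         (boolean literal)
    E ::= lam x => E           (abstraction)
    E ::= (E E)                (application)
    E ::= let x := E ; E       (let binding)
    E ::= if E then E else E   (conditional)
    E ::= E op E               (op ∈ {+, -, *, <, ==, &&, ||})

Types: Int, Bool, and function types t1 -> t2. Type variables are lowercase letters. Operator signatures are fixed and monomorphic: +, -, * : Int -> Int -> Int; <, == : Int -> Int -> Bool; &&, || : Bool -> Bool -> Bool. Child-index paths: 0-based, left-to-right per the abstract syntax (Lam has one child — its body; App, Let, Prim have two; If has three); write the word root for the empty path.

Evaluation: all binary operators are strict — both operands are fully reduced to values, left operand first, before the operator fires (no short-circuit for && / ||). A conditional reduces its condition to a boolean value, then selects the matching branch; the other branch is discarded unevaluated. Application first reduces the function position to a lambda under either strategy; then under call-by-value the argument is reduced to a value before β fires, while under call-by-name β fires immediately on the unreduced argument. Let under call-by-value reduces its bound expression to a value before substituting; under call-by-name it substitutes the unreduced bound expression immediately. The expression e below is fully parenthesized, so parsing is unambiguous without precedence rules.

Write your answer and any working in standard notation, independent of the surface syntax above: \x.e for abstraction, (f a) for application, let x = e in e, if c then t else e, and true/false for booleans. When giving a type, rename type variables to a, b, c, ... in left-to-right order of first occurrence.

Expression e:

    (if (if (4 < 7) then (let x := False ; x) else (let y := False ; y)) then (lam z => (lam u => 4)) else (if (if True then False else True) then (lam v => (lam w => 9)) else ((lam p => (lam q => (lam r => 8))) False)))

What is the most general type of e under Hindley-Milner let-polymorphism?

Working:
  unify Int ~ Int
  unify Int ~ Int
  unify Bool ~ Bool
let x : Bool
x : Bool
let y : Bool
y : Bool
  unify Bool ~ Bool
  unify Bool ~ Bool
\u._ : b -> Int
\z._ : a -> b -> Int
  unify Bool ~ Bool
  unify Bool ~ Bool
  unify Bool ~ Bool
\w._ : d -> Int
\v._ : c -> d -> Int
\r._ : g -> Int
\q._ : f -> g -> Int
\p._ : e -> f -> g -> Int
  unify e -> f -> g -> Int ~ Bool -> h
  unify e ~ Bool
  unify f -> g -> Int ~ h
_ _ : f -> g -> Int
  unify c -> d -> Int ~ f -> g -> Int
  unify c ~ f
  unify d -> Int ~ g -> Int
  unify d ~ g
  unify Int ~ Int
  unify a -> b -> Int ~ f -> g -> Int
  unify a ~ f
  unify b -> Int ~ g -> Int
  unify b ~ g
  unify Int ~ Int

Answer: a -> b -> Int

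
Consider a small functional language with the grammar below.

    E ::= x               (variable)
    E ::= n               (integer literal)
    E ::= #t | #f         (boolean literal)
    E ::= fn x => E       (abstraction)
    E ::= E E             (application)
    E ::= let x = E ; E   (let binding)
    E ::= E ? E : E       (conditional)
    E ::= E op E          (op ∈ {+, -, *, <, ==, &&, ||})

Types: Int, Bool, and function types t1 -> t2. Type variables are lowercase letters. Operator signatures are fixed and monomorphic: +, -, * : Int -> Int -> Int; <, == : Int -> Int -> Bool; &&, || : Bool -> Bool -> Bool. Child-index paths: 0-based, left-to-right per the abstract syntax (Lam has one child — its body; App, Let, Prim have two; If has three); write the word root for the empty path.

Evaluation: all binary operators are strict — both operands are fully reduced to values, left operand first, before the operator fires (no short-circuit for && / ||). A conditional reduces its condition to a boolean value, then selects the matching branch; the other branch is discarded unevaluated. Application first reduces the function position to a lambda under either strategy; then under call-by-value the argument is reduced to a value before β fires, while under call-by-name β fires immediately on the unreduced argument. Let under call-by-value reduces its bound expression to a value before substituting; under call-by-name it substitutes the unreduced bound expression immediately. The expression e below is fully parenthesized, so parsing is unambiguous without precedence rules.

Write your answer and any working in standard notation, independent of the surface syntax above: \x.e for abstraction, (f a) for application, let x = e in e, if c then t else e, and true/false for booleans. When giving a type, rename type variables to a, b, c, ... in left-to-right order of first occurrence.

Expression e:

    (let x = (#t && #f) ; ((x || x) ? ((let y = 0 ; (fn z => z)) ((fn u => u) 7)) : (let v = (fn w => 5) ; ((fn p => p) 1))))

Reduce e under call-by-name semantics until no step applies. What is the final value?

Answer: 1

Trace:
step 0: (let x = (true && false) in (if (x || x) then ((let y = 0 in (\z.z)) ((\u.u) 7)) else (let v = (\w.5) in ((\p.p) 1))))
step 1: [let@root] (if ((true && false) || (true && false)) then ((let y = 0 in (\z.z)) ((\u.u) 7)) else (let v = (\w.5) in ((\p.p) 1)))
step 2: [delta@0.0] (if (false || (true && false)) then ((let y = 0 in (\z.z)) ((\u.u) 7)) else (let v = (\w.5) in ((\p.p) 1)))
step 3: [delta@0.1] (if (false || false) then ((let y = 0 in (\z.z)) ((\u.u) 7)) else (let v = (\w.5) in ((\p.p) 1)))
step 4: [delta@0] (if false then ((let y = 0 in (\z.z)) ((\u.u) 7)) else (let v = (\w.5) in ((\p.p) 1)))
step 5: [if@root] (let v = (\w.5) in ((\p.p) 1))
step 6: [let@root] ((\p.p) 1)
step 7: [beta@root] 1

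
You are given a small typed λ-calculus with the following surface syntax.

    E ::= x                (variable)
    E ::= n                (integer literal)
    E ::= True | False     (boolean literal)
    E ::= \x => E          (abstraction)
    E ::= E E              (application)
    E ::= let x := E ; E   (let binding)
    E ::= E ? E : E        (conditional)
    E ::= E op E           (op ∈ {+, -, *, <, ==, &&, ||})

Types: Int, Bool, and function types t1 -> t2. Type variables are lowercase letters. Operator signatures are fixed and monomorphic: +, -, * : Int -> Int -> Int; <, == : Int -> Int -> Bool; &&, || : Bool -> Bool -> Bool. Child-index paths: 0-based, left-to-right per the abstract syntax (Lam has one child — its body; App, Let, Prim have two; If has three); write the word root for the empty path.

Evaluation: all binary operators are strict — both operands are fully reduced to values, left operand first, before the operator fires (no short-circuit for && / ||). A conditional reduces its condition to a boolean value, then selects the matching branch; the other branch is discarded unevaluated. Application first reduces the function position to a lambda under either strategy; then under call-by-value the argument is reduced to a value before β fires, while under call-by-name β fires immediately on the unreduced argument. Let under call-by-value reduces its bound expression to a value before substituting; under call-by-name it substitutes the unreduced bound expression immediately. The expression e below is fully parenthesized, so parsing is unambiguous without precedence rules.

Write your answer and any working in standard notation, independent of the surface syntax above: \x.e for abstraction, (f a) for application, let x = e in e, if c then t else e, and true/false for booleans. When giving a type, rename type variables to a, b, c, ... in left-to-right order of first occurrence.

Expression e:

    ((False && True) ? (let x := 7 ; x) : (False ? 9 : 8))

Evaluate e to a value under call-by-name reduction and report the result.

Answer: 8

Derivation:
step 0: (if (false && true) then (let x = 7 in x) else (if false then 9 else 8))
step 1: [delta@0] (if false then (let x = 7 in x) else (if false then 9 else 8))
step 2: [if@root] (if false then 9 else 8)
step 3: [if@root] 8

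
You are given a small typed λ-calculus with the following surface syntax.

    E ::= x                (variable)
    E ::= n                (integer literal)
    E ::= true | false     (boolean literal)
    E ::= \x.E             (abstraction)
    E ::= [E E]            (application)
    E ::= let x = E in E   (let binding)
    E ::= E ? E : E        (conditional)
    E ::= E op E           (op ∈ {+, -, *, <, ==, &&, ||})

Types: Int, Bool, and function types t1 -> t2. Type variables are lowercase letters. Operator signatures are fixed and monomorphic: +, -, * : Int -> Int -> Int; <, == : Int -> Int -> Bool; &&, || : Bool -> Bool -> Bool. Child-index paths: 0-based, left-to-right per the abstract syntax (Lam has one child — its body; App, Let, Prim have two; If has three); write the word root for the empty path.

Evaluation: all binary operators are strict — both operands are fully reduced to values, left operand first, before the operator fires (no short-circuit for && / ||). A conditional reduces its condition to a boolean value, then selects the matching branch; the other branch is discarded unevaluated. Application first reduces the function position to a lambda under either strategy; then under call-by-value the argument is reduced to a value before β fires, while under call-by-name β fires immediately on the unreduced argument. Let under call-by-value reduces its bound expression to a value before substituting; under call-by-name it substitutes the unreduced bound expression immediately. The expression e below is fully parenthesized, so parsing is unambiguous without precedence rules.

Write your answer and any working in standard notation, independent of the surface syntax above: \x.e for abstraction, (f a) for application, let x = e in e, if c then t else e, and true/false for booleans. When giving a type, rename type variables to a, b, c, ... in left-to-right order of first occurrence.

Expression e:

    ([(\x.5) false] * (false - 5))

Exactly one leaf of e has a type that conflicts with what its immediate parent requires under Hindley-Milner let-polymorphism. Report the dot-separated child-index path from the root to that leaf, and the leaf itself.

Answer: 1.0 : false

Trace:
\x._ : a -> Int
  unify a -> Int ~ Bool -> b
  unify a ~ Bool
  unify Int ~ b
_ _ : Int
  unify Int ~ Int
  unify Bool ~ Int
  FAIL: mismatch Bool ~ Int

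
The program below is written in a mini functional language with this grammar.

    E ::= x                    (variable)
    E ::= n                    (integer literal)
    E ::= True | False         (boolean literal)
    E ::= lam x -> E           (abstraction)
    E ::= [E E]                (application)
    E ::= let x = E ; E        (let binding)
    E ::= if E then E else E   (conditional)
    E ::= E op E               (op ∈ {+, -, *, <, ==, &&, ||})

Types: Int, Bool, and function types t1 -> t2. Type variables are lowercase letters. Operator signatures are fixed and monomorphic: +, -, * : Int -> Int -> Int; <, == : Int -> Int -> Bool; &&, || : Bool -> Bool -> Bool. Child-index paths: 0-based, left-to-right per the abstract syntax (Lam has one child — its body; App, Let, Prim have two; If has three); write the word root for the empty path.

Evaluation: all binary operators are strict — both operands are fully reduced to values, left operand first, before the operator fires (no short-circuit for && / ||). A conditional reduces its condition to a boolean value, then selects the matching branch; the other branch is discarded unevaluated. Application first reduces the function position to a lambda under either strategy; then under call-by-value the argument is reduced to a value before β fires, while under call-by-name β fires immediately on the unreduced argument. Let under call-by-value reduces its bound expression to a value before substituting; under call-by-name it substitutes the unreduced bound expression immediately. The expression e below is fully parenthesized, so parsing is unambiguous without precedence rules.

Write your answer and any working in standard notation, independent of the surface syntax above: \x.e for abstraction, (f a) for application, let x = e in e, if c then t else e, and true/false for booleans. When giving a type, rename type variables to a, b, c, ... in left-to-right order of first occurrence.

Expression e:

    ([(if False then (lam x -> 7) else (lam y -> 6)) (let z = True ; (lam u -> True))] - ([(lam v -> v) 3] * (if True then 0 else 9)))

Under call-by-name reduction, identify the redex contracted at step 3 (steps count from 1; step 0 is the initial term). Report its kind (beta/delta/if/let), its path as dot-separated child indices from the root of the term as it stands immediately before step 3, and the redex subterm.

Derivation:
step 0: (((if false then (\x.7) else (\y.6)) (let z = true in (\u.true))) - (((\v.v) 3) * (if true then 0 else 9)))
step 1: [if@0.0] (((\y.6) (let z = true in (\u.true))) - (((\v.v) 3) * (if true then 0 else 9)))
step 2: [beta@0] (6 - (((\v.v) 3) * (if true then 0 else 9)))
step 3: [beta@1.0] (6 - (3 * (if true then 0 else 9)))

Answer: beta at 1.0 : ((\v.v) 3)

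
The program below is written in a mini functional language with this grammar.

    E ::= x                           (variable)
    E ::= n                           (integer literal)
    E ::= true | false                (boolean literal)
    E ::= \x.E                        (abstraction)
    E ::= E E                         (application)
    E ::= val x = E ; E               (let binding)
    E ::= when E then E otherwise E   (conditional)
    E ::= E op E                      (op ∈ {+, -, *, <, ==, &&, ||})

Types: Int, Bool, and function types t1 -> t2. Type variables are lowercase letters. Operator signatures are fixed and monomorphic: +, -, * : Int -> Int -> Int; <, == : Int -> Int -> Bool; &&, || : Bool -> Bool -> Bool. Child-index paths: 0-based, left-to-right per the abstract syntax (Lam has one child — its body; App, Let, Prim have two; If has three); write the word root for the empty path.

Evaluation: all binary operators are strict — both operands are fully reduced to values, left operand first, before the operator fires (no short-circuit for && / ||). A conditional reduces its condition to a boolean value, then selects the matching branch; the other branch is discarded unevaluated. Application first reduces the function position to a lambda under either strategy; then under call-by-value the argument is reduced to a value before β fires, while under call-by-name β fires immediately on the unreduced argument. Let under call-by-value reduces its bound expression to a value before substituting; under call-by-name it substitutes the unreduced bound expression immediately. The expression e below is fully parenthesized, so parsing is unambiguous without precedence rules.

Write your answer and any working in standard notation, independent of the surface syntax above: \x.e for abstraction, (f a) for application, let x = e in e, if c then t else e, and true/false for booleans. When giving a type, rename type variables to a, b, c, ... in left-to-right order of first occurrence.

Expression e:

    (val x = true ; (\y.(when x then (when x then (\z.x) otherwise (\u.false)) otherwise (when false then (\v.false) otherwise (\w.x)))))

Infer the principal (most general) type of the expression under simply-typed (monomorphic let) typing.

Trace:
let x : Bool
x : Bool
  unify Bool ~ Bool
x : Bool
  unify Bool ~ Bool
x : Bool
\z._ : b -> Bool
\u._ : c -> Bool
  unify b -> Bool ~ c -> Bool
  unify b ~ c
  unify Bool ~ Bool
  unify Bool ~ Bool
\v._ : d -> Bool
x : Bool
\w._ : e -> Bool
  unify d -> Bool ~ e -> Bool
  unify d ~ e
  unify Bool ~ Bool
  unify c -> Bool ~ e -> Bool
  unify c ~ e
  unify Bool ~ Bool
\y._ : a -> e -> Bool

Answer: a -> b -> Bool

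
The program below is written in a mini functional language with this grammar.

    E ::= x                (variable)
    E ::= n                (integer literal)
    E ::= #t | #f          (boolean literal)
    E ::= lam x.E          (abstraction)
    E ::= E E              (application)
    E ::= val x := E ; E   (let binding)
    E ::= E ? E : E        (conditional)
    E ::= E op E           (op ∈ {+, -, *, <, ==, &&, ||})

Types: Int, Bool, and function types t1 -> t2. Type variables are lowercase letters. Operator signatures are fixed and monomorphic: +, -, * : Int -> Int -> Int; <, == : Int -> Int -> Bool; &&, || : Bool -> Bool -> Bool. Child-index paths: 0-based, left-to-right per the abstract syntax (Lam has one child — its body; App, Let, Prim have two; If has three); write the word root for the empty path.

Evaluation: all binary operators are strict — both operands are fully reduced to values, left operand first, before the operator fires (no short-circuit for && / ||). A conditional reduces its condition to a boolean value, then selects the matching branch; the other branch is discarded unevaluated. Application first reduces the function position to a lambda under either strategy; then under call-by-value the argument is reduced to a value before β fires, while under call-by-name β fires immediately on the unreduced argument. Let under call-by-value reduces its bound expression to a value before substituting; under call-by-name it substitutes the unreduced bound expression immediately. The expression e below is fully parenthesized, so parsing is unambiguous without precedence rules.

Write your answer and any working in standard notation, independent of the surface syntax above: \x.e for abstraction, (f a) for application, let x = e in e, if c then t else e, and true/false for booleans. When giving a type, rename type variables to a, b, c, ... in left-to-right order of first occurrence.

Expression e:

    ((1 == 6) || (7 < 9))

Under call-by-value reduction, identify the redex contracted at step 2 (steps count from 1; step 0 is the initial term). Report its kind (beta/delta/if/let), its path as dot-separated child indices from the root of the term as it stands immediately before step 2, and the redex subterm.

Trace:
step 0: ((1 == 6) || (7 < 9))
step 1: [delta@0] (false || (7 < 9))
step 2: [delta@1] (false || true)

Answer: delta at 1 : (7 < 9)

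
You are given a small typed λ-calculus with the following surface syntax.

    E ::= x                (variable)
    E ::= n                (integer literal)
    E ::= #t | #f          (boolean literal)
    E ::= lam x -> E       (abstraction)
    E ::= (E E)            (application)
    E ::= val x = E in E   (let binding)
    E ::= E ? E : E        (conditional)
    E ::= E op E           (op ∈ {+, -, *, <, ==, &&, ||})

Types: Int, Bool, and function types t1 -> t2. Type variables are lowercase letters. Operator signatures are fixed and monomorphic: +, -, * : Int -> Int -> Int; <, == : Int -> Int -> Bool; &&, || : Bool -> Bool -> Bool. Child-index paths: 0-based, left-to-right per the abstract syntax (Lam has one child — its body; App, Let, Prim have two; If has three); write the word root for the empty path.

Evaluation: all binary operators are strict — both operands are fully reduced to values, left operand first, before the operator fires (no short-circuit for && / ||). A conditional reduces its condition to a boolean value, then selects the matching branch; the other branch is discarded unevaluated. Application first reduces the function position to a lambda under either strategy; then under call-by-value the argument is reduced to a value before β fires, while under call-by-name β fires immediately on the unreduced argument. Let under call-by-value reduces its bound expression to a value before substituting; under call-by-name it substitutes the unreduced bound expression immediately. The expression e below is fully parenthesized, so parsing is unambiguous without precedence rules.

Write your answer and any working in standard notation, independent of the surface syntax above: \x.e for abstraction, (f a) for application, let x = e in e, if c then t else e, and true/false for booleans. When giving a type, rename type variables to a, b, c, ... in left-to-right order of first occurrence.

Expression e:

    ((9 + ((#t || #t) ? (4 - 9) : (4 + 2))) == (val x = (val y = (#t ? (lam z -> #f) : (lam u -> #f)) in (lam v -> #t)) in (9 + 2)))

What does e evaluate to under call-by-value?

Answer: false

Working:
step 0: ((9 + (if (true || true) then (4 - 9) else (4 + 2))) == (let x = (let y = (if true then (\z.false) else (\u.false)) in (\v.true)) in (9 + 2)))
step 1: [delta@0.1.0] ((9 + (if true then (4 - 9) else (4 + 2))) == (let x = (let y = (if true then (\z.false) else (\u.false)) in (\v.true)) in (9 + 2)))
step 2: [if@0.1] ((9 + (4 - 9)) == (let x = (let y = (if true then (\z.false) else (\u.false)) in (\v.true)) in (9 + 2)))
step 3: [delta@0.1] ((9 + -5) == (let x = (let y = (if true then (\z.false) else (\u.false)) in (\v.true)) in (9 + 2)))
step 4: [delta@0] (4 == (let x = (let y = (if true then (\z.false) else (\u.false)) in (\v.true)) in (9 + 2)))
step 5: [if@1.0.0] (4 == (let x = (let y = (\z.false) in (\v.true)) in (9 + 2)))
step 6: [let@1.0] (4 == (let x = (\v.true) in (9 + 2)))
step 7: [let@1] (4 == (9 + 2))
step 8: [delta@1] (4 == 11)
step 9: [delta@root] false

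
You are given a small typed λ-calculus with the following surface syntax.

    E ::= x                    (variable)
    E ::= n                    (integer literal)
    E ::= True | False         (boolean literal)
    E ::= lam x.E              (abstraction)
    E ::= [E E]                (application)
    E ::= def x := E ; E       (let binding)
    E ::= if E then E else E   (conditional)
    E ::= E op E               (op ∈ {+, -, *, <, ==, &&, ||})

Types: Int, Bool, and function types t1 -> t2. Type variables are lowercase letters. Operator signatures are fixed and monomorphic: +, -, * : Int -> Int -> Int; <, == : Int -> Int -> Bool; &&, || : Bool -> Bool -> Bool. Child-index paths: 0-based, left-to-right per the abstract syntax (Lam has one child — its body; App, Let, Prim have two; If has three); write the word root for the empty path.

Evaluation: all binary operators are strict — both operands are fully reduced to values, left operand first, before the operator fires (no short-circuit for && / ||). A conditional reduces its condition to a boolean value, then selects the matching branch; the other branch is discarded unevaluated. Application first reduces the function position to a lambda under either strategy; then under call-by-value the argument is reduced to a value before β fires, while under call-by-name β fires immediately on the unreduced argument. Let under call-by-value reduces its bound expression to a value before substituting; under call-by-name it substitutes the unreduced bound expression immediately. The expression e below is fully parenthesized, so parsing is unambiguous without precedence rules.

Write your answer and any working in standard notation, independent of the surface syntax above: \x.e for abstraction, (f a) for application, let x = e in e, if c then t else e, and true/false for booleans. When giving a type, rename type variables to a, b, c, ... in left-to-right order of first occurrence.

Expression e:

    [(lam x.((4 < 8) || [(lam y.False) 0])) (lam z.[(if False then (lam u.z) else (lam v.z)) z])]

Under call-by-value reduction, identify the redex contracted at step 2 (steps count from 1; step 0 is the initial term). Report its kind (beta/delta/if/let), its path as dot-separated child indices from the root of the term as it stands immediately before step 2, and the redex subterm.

Answer: delta at 0 : (4 < 8)

Derivation:
step 0: ((\x.((4 < 8) || ((\y.false) 0))) (\z.((if false then (\u.z) else (\v.z)) z)))
step 1: [beta@root] ((4 < 8) || ((\y.false) 0))
step 2: [delta@0] (true || ((\y.false) 0))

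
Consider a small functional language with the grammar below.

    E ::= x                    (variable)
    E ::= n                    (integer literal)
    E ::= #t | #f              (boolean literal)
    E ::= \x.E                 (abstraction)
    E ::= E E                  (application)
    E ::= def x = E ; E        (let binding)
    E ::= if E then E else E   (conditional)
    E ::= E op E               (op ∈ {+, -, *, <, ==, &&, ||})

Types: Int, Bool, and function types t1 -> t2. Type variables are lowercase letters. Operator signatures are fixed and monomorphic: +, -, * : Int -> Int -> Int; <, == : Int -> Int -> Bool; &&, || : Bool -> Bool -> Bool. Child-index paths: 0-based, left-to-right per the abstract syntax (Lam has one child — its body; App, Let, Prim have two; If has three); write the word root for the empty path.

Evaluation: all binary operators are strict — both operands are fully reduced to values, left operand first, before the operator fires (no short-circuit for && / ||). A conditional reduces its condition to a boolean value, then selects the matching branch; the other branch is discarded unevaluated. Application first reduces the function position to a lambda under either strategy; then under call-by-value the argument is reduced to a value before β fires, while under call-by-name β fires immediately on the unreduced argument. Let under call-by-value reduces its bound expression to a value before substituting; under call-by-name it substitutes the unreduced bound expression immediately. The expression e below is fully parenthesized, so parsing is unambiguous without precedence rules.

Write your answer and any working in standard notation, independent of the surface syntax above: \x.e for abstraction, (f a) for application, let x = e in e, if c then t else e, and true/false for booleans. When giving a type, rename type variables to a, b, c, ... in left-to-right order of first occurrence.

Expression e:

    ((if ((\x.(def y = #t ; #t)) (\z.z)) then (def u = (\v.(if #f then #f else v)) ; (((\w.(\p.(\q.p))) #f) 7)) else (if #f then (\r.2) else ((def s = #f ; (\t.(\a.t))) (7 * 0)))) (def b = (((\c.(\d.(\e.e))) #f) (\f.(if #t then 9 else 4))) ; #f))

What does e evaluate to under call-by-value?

Derivation:
step 0: ((if ((\x.(let y = true in true)) (\z.z)) then (let u = (\v.(if false then false else v)) in (((\w.(\p.(\q.p))) false) 7)) else (if false then (\r.2) else ((let s = false in (\t.(\a.t))) (7 * 0)))) (let b = (((\c.(\d.(\e.e))) false) (\f.(if true then 9 else 4))) in false))
step 1: [beta@0.0] ((if (let y = true in true) then (let u = (\v.(if false then false else v)) in (((\w.(\p.(\q.p))) false) 7)) else (if false then (\r.2) else ((let s = false in (\t.(\a.t))) (7 * 0)))) (let b = (((\c.(\d.(\e.e))) false) (\f.(if true then 9 else 4))) in false))
step 2: [let@0.0] ((if true then (let u = (\v.(if false then false else v)) in (((\w.(\p.(\q.p))) false) 7)) else (if false then (\r.2) else ((let s = false in (\t.(\a.t))) (7 * 0)))) (let b = (((\c.(\d.(\e.e))) false) (\f.(if true then 9 else 4))) in false))
step 3: [if@0] ((let u = (\v.(if false then false else v)) in (((\w.(\p.(\q.p))) false) 7)) (let b = (((\c.(\d.(\e.e))) false) (\f.(if true then 9 else 4))) in false))
step 4: [let@0] ((((\w.(\p.(\q.p))) false) 7) (let b = (((\c.(\d.(\e.e))) false) (\f.(if true then 9 else 4))) in false))
step 5: [beta@0.0] (((\p.(\q.p)) 7) (let b = (((\c.(\d.(\e.e))) false) (\f.(if true then 9 else 4))) in false))
step 6: [beta@0] ((\q.7) (let b = (((\c.(\d.(\e.e))) false) (\f.(if true then 9 else 4))) in false))
step 7: [beta@1.0.0] ((\q.7) (let b = ((\d.(\e.e)) (\f.(if true then 9 else 4))) in false))
step 8: [beta@1.0] ((\q.7) (let b = (\e.e) in false))
step 9: [let@1] ((\q.7) false)
step 10: [beta@root] 7

Answer: 7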